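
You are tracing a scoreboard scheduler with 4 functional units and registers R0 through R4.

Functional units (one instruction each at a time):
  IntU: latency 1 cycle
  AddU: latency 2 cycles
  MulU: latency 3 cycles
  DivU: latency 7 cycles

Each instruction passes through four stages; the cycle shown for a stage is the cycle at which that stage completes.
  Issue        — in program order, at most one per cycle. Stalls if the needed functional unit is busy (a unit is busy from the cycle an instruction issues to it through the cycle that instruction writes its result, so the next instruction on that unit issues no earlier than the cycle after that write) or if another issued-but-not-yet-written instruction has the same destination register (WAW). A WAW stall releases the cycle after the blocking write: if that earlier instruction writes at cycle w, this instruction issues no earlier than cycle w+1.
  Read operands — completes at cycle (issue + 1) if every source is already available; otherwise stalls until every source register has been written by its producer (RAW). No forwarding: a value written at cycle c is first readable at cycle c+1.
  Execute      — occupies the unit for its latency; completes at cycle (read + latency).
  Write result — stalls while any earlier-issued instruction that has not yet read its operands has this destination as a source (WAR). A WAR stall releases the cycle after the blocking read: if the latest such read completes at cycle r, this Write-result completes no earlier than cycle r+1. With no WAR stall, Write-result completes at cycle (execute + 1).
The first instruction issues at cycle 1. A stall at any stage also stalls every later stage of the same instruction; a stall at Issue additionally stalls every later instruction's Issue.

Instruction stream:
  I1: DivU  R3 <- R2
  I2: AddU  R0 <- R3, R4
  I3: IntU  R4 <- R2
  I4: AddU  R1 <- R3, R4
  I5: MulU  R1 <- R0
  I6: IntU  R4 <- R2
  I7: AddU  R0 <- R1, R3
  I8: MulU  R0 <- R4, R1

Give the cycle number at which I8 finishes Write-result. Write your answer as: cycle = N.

c1: I1 dispatched to DivU
c2: I1 operands ready · I2 dispatched to AddU
c3: I3 dispatched to IntU
c4: I3 operands ready
c5: I3 complete
c9: I1 complete
c10: R3←I1
c11: I2 operands ready
c12: R4←I3
c13: I2 complete
c14: R0←I2
c15: I4 dispatched to AddU
c16: I4 operands ready
c18: I4 complete
c19: R1←I4
c20: I5 dispatched to MulU
c21: I5 operands ready · I6 dispatched to IntU
c22: I6 operands ready · I7 dispatched to AddU
c23: I6 complete
c24: I5 complete · R4←I6
c25: R1←I5
c26: I7 operands ready
c28: I7 complete
c29: R0←I7
c30: I8 dispatched to MulU
c31: I8 operands ready
c34: I8 complete
c35: R0←I8

cycle = 35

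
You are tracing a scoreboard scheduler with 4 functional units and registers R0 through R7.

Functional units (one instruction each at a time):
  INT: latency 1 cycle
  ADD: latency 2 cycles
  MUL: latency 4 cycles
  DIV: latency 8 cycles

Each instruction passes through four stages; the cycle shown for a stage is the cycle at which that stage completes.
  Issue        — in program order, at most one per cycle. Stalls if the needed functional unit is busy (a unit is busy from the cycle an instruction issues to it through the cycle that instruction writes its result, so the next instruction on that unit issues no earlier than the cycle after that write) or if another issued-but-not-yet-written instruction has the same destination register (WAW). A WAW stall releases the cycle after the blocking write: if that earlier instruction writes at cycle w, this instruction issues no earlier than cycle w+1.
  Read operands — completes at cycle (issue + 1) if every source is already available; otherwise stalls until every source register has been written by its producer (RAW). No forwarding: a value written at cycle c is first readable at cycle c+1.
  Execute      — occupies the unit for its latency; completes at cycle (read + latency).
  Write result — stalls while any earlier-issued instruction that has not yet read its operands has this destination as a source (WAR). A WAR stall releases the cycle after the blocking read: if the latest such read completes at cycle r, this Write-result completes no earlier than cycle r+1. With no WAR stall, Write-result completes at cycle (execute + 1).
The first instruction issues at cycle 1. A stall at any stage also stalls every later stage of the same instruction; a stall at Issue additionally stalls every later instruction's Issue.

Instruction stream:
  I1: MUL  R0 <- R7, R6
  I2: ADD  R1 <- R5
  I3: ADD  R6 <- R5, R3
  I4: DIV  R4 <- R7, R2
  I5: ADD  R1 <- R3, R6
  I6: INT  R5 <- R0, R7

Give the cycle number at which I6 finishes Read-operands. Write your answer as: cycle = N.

cycle = 14

I1: IS=1 RO=2 EX=6 WR=7
I2: IS=2 RO=3 EX=5 WR=6
I3: IS=7 RO=8 EX=10 WR=11  [struct: ADD busy until I2 writes@6]
I4: IS=8 RO=9 EX=17 WR=18
I5: IS=12 RO=13 EX=15 WR=16  [struct: ADD busy until I3 writes@11]
I6: IS=13 RO=14 EX=15 WR=16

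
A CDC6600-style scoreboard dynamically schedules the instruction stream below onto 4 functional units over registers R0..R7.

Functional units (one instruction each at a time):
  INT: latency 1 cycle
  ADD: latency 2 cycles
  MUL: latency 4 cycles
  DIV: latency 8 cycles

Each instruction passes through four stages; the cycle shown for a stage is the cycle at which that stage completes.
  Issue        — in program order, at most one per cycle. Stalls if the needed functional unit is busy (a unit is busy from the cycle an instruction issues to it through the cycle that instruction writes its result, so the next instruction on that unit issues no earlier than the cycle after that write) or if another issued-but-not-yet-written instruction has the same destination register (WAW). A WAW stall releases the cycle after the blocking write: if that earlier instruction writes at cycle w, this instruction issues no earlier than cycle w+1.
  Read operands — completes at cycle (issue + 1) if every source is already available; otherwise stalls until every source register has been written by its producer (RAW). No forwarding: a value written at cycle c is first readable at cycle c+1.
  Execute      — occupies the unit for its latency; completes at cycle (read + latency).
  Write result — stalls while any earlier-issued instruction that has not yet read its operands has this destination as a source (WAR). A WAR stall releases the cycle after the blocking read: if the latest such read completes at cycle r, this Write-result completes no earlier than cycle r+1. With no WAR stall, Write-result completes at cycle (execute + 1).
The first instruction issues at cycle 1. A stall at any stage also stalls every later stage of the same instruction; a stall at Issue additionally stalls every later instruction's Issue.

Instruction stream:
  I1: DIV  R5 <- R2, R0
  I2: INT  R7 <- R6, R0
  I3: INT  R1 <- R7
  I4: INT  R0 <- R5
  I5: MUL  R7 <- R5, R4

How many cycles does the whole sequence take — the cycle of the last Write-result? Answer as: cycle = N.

[1] I1 issues→DIV
[2] I1 reads · I2 issues→INT
[3] I2 reads
[4] I2 exec-done
[5] I2 writes R7
[6] I3 issues→INT
[7] I3 reads
[8] I3 exec-done
[9] I3 writes R1
[10] I1 exec-done · I4 issues→INT
[11] I1 writes R5 · I5 issues→MUL
[12] I4 reads · I5 reads
[13] I4 exec-done
[14] I4 writes R0
[16] I5 exec-done
[17] I5 writes R7

cycle = 17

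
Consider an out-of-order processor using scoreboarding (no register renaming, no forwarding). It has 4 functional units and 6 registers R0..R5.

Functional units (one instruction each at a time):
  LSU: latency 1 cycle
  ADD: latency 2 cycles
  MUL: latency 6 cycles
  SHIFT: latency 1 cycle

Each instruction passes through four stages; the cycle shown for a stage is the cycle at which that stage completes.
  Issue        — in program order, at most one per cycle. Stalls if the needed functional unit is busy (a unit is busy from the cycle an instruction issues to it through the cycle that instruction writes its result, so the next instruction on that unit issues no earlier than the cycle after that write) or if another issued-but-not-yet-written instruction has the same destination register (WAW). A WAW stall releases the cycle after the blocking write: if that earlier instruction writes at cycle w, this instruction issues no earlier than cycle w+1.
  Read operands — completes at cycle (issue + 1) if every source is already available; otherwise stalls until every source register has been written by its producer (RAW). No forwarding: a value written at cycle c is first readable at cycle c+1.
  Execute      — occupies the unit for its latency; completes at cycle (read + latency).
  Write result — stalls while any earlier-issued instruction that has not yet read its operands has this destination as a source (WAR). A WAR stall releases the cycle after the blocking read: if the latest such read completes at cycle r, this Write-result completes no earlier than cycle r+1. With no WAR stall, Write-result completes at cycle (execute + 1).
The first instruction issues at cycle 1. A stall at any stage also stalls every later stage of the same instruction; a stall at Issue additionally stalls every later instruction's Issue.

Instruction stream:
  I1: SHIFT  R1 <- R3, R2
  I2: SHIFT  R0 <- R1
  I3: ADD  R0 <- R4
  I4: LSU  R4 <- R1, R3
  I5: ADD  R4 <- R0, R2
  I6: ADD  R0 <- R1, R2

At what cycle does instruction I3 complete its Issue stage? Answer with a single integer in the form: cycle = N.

[I1] 1/2/3/4
[I2] 5/6/7/8  (struct: SHIFT busy until I1 writes@4)
[I3] 9/10/12/13  (WAW R0: wait I2 write@8)
[I4] 10/11/12/13
[I5] 14/15/17/18  (WAW R4: wait I4 write@13)
[I6] 19/20/22/23  (struct: ADD busy until I5 writes@18)

cycle = 9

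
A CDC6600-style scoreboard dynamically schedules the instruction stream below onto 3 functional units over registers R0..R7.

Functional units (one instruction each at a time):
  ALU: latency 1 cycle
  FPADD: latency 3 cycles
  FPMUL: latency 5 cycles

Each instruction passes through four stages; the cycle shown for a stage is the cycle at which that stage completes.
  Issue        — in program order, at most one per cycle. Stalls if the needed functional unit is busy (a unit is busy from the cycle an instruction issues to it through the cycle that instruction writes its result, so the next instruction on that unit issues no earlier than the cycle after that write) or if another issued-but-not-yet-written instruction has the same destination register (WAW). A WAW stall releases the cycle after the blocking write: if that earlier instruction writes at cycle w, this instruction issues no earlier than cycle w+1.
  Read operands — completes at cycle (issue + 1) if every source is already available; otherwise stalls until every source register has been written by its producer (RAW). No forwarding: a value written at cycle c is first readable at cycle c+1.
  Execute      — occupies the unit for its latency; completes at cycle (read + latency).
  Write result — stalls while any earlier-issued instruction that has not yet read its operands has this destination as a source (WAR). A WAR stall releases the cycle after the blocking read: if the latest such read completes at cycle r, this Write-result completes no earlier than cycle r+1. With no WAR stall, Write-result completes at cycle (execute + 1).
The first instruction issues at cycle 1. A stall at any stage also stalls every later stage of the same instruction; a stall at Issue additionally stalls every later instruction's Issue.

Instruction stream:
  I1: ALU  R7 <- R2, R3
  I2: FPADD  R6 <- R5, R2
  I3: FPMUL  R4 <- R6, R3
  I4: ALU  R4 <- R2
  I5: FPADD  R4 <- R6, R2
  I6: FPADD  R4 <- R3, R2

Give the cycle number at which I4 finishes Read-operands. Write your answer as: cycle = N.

cycle = 16

[1] issue I1 (ALU)
[2] I1 read-ops, issue I2 (FPADD)
[3] I1 finished on ALU, I2 read-ops, issue I3 (FPMUL)
[4] I1→R7
[6] I2 finished on FPADD
[7] I2→R6
[8] I3 read-ops
[13] I3 finished on FPMUL
[14] I3→R4
[15] issue I4 (ALU)
[16] I4 read-ops
[17] I4 finished on ALU
[18] I4→R4
[19] issue I5 (FPADD)
[20] I5 read-ops
[23] I5 finished on FPADD
[24] I5→R4
[25] issue I6 (FPADD)
[26] I6 read-ops
[29] I6 finished on FPADD
[30] I6→R4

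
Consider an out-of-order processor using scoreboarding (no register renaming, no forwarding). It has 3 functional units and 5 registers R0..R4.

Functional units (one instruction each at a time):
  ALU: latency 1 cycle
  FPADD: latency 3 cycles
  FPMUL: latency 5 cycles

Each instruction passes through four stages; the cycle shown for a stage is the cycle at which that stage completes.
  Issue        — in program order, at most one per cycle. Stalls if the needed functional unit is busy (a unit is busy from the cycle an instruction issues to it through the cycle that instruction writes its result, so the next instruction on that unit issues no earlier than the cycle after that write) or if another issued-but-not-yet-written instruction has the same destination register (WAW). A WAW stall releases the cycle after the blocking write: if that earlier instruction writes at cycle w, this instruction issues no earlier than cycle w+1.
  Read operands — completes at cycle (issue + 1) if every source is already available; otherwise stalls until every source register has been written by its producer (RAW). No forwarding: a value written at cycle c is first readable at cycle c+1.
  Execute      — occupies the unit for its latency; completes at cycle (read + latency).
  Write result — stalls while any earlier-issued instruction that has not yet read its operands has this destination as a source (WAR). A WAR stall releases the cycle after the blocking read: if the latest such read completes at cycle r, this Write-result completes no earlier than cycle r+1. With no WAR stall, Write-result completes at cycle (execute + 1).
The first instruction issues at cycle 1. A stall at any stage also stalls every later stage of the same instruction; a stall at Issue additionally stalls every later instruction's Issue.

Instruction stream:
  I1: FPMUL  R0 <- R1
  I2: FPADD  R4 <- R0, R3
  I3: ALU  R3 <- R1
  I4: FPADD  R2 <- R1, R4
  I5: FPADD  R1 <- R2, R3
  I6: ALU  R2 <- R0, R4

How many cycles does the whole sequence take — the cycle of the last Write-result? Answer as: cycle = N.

  I1 | 1 | 2 | 7 | 8
  I2 | 2 | 9 | 12 | 13   RAW R0: wait I1 write@8
  I3 | 3 | 4 | 5 | 10   WAR R3: wait I2 read@9
  I4 | 14 | 15 | 18 | 19   struct: FPADD busy until I2 writes@13
  I5 | 20 | 21 | 24 | 25   struct: FPADD busy until I4 writes@19
  I6 | 21 | 22 | 23 | 24

cycle = 25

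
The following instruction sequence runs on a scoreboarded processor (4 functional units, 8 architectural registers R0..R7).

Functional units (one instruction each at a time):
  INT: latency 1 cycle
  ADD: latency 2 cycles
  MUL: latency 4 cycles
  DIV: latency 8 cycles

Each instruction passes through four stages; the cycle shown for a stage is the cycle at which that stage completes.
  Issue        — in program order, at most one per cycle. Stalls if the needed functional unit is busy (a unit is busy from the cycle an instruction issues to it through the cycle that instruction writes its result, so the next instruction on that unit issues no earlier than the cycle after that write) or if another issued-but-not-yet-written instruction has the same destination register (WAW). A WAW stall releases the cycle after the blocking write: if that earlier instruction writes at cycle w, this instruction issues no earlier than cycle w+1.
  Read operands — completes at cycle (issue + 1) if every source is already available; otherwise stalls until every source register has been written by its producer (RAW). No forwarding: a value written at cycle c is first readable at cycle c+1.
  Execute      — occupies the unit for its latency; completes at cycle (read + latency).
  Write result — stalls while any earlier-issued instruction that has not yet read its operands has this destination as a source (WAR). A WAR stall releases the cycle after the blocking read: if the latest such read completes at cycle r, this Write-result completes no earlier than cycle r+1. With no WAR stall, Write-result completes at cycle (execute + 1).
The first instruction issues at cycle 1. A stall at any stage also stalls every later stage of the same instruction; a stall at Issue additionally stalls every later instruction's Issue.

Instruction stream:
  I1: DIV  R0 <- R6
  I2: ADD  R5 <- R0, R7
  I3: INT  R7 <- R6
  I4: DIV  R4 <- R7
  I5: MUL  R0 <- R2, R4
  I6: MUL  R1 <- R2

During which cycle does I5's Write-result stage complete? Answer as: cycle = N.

cycle = 29

t=1  I1 issues→DIV
t=2  I1 reads | I2 issues→ADD
t=3  I3 issues→INT
t=4  I3 reads
t=5  I3 exec-done
t=10  I1 exec-done
t=11  I1 writes R0
t=12  I2 reads | I4 issues→DIV
t=13  I3 writes R7 | I5 issues→MUL
t=14  I2 exec-done | I4 reads
t=15  I2 writes R5
t=22  I4 exec-done
t=23  I4 writes R4
t=24  I5 reads
t=28  I5 exec-done
t=29  I5 writes R0
t=30  I6 issues→MUL
t=31  I6 reads
t=35  I6 exec-done
t=36  I6 writes R1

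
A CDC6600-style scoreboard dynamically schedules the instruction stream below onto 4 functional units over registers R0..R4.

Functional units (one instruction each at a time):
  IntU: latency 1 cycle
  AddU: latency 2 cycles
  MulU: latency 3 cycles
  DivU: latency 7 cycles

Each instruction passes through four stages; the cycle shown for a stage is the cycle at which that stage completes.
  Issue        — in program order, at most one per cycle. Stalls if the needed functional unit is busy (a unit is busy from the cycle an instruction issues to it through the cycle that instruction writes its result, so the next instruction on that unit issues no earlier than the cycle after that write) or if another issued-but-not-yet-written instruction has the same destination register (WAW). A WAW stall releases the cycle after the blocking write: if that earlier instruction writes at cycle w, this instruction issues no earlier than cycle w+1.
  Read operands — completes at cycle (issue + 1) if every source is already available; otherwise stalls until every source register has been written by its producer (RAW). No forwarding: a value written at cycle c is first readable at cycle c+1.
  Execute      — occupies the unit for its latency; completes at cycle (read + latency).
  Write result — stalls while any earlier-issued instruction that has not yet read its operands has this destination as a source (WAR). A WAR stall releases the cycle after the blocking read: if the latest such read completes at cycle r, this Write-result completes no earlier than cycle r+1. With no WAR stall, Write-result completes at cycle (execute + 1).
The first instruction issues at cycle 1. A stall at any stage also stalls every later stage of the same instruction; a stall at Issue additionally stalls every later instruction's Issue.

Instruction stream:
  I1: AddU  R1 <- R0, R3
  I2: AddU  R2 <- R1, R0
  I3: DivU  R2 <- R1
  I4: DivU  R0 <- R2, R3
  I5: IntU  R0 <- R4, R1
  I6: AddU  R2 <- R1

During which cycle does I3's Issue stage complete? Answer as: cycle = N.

cycle = 11

[I1] 1/2/4/5
[I2] 6/7/9/10  (struct: AddU busy until I1 writes@5)
[I3] 11/12/19/20  (WAW R2: wait I2 write@10)
[I4] 21/22/29/30  (struct: DivU busy until I3 writes@20)
[I5] 31/32/33/34  (WAW R0: wait I4 write@30)
[I6] 32/33/35/36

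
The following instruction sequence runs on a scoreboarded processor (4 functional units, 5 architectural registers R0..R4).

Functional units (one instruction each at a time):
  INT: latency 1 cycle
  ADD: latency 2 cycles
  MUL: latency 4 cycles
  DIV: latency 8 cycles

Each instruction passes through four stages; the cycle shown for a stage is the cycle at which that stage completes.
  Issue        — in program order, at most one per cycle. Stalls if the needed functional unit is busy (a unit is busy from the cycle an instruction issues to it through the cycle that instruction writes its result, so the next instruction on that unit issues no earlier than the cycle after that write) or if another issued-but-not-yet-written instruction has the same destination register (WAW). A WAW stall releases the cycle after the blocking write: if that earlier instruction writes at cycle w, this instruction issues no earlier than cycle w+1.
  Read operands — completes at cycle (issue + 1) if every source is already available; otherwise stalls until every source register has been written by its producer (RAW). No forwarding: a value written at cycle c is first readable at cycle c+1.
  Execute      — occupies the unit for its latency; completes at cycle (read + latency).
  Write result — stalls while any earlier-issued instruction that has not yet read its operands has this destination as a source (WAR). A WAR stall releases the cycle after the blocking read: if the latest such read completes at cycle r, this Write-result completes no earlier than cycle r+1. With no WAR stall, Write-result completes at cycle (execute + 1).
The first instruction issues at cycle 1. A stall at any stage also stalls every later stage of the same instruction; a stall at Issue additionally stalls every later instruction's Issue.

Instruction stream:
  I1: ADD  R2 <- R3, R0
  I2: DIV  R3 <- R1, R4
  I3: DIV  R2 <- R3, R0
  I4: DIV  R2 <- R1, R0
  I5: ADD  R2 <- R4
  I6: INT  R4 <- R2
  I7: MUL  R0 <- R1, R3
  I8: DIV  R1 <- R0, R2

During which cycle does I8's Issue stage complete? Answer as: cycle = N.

cycle = 38

I1: IS=1 RO=2 EX=4 WR=5
I2: IS=2 RO=3 EX=11 WR=12
I3: IS=13 RO=14 EX=22 WR=23  [struct: DIV busy until I2 writes@12]
I4: IS=24 RO=25 EX=33 WR=34  [struct: DIV busy until I3 writes@23]
I5: IS=35 RO=36 EX=38 WR=39  [WAW R2: wait I4 write@34]
I6: IS=36 RO=40 EX=41 WR=42  [RAW R2: wait I5 write@39]
I7: IS=37 RO=38 EX=42 WR=43
I8: IS=38 RO=44 EX=52 WR=53  [RAW R0: wait I7 write@43]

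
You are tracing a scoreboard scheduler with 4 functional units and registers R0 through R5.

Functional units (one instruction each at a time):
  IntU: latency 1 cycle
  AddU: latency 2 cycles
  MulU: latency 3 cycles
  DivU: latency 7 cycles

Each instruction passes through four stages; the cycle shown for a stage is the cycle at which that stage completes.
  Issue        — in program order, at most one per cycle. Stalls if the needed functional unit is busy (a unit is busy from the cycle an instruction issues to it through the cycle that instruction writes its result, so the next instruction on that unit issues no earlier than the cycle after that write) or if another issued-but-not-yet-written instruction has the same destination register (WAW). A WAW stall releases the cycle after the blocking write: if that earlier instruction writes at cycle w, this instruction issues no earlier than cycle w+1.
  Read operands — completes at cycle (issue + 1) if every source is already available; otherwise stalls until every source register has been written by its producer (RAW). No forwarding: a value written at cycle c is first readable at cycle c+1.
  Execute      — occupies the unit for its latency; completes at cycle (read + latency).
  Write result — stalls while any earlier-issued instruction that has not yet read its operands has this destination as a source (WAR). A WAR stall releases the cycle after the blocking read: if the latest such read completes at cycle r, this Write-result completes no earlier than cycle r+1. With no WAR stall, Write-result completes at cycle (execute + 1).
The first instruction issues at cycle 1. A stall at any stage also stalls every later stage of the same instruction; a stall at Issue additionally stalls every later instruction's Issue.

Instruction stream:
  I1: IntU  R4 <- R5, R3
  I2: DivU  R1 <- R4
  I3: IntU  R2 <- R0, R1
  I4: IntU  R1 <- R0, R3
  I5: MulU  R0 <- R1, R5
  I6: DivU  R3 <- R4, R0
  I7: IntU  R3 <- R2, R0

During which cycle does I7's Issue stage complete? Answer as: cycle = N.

cycle = 35

cycle 1: I1 dispatched to IntU
cycle 2: I1 operands ready; I2 dispatched to DivU
cycle 3: I1 complete
cycle 4: R4←I1
cycle 5: I2 operands ready; I3 dispatched to IntU
cycle 12: I2 complete
cycle 13: R1←I2
cycle 14: I3 operands ready
cycle 15: I3 complete
cycle 16: R2←I3
cycle 17: I4 dispatched to IntU
cycle 18: I4 operands ready; I5 dispatched to MulU
cycle 19: I4 complete; I6 dispatched to DivU
cycle 20: R1←I4
cycle 21: I5 operands ready
cycle 24: I5 complete
cycle 25: R0←I5
cycle 26: I6 operands ready
cycle 33: I6 complete
cycle 34: R3←I6
cycle 35: I7 dispatched to IntU
cycle 36: I7 operands ready
cycle 37: I7 complete
cycle 38: R3←I7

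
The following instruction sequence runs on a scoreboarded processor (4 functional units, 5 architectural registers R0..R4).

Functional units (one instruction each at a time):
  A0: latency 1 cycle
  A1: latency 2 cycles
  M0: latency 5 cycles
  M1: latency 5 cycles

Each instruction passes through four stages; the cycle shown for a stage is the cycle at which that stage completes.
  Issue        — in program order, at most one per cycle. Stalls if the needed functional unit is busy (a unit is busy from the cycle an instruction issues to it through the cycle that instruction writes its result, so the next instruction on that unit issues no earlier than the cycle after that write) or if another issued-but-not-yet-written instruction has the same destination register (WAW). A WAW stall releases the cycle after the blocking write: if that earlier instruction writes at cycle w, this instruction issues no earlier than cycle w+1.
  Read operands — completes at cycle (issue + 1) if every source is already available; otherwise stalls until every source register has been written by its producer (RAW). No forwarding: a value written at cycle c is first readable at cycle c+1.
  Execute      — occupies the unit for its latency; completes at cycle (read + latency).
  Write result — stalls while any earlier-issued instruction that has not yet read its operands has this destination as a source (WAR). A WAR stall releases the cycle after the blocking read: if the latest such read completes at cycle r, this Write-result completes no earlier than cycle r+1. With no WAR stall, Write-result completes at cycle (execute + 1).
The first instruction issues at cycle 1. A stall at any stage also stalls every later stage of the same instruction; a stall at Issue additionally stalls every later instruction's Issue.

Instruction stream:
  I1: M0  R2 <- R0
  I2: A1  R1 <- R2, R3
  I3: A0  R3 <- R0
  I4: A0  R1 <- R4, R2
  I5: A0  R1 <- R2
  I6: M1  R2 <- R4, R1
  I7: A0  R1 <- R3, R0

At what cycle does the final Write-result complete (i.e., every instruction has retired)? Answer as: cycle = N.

I1  is:1  ro:2  ex:7  wr:8
I2  is:2  ro:9  ex:11  wr:12  — RAW R2: wait I1 write@8
I3  is:3  ro:4  ex:5  wr:10  — WAR R3: wait I2 read@9
I4  is:13  ro:14  ex:15  wr:16  — WAW R1: wait I2 write@12
I5  is:17  ro:18  ex:19  wr:20  — struct: A0 busy until I4 writes@16
I6  is:18  ro:21  ex:26  wr:27  — RAW R1: wait I5 write@20
I7  is:21  ro:22  ex:23  wr:24  — struct: A0 busy until I5 writes@20

cycle = 27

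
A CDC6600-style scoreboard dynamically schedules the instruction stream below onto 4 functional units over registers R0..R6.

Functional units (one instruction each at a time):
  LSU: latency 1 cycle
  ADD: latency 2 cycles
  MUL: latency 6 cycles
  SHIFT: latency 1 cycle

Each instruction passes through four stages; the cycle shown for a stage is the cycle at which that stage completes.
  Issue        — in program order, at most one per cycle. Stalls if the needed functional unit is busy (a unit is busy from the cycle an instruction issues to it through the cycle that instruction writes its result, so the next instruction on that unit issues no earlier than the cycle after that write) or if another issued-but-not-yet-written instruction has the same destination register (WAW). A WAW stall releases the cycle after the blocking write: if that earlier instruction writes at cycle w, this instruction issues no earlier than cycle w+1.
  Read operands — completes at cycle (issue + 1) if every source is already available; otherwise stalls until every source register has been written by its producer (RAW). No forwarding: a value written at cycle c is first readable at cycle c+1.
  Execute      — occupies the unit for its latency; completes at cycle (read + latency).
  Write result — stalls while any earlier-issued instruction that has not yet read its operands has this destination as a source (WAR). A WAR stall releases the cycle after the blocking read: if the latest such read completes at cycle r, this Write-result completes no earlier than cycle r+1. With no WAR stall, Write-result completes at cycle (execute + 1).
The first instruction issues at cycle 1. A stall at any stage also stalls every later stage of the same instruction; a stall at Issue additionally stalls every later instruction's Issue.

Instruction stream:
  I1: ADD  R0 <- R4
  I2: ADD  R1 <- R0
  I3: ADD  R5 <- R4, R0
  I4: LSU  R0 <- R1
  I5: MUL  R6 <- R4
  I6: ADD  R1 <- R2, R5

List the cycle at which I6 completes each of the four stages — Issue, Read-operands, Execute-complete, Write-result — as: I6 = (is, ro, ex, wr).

I1 -> (1, 2, 4, 5)
I2 -> (6, 7, 9, 10)  // struct: ADD busy until I1 writes@5
I3 -> (11, 12, 14, 15)  // struct: ADD busy until I2 writes@10
I4 -> (12, 13, 14, 15)
I5 -> (13, 14, 20, 21)
I6 -> (16, 17, 19, 20)  // struct: ADD busy until I3 writes@15

I6 = (16, 17, 19, 20)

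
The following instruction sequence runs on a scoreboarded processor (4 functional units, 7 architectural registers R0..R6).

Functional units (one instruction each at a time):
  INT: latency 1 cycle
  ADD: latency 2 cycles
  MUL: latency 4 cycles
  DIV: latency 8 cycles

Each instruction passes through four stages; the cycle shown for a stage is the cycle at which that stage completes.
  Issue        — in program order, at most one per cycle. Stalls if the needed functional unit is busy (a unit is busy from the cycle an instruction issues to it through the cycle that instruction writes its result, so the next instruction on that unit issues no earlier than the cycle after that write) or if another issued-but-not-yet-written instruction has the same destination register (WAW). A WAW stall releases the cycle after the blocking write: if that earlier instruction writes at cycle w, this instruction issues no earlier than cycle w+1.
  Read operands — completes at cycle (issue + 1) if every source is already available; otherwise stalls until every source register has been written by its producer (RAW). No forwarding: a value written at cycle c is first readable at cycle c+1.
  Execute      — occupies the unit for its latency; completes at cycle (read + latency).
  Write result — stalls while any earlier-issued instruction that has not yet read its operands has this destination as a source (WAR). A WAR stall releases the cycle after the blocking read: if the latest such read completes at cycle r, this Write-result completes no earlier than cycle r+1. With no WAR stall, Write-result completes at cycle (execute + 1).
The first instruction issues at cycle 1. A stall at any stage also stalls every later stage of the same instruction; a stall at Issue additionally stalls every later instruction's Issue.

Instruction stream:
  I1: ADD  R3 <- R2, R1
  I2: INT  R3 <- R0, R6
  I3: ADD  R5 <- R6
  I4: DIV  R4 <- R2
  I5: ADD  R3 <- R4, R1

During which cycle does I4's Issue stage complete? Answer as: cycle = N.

cycle = 8

c1: I1 dispatched to ADD
c2: I1 operands ready
c4: I1 complete
c5: R3←I1
c6: I2 dispatched to INT
c7: I2 operands ready, I3 dispatched to ADD
c8: I2 complete, I3 operands ready, I4 dispatched to DIV
c9: R3←I2, I4 operands ready
c10: I3 complete
c11: R5←I3
c12: I5 dispatched to ADD
c17: I4 complete
c18: R4←I4
c19: I5 operands ready
c21: I5 complete
c22: R3←I5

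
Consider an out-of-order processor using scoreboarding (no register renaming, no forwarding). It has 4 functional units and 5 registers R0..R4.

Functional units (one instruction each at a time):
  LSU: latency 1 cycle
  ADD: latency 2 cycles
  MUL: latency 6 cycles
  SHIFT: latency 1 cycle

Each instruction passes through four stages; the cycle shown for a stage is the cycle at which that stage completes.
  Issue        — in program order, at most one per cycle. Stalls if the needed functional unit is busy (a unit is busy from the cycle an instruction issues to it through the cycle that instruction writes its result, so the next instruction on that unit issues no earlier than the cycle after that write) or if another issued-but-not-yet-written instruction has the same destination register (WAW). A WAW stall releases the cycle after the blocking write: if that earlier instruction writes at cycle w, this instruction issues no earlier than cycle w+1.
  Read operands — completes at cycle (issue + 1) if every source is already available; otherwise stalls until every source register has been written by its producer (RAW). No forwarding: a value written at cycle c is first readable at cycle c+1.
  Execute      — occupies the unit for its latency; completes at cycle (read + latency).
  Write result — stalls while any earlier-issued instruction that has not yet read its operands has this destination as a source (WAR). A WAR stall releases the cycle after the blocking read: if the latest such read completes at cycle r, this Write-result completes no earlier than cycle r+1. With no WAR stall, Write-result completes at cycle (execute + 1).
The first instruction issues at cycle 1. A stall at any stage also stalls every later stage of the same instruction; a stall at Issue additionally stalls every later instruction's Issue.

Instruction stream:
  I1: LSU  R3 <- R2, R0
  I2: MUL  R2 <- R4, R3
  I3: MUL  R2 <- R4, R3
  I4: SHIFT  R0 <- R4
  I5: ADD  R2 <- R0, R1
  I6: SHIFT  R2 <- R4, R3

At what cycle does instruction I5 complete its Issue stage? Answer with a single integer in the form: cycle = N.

cycle = 22

[1] I1→LSU
[2] I1 RO; I2→MUL
[3] I1 EX
[4] I1 WR R3
[5] I2 RO
[11] I2 EX
[12] I2 WR R2
[13] I3→MUL
[14] I3 RO; I4→SHIFT
[15] I4 RO
[16] I4 EX
[17] I4 WR R0
[20] I3 EX
[21] I3 WR R2
[22] I5→ADD
[23] I5 RO
[25] I5 EX
[26] I5 WR R2
[27] I6→SHIFT
[28] I6 RO
[29] I6 EX
[30] I6 WR R2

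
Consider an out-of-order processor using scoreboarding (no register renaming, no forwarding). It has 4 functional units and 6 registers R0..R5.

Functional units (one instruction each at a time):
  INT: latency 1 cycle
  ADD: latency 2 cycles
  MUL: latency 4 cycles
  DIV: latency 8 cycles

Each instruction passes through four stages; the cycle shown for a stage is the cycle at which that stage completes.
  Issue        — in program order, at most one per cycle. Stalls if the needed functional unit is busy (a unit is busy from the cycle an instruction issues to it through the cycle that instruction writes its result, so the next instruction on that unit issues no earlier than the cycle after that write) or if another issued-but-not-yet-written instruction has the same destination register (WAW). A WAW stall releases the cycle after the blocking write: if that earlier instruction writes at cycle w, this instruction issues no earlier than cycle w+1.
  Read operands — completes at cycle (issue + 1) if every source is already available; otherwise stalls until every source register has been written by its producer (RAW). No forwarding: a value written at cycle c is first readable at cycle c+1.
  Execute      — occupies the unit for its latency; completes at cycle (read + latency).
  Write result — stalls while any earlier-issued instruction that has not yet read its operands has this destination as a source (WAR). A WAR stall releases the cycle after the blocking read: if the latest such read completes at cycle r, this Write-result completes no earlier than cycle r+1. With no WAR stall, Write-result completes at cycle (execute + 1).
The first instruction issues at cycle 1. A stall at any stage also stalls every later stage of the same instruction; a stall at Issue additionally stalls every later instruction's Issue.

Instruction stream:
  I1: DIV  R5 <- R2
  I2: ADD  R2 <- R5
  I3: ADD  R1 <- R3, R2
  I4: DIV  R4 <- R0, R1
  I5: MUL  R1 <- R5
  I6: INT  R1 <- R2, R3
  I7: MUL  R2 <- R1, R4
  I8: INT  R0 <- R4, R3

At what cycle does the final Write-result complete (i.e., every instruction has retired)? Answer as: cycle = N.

cycle = 37

cycle 1: I1 issues→DIV
cycle 2: I1 reads, I2 issues→ADD
cycle 10: I1 exec-done
cycle 11: I1 writes R5
cycle 12: I2 reads
cycle 14: I2 exec-done
cycle 15: I2 writes R2
cycle 16: I3 issues→ADD
cycle 17: I3 reads, I4 issues→DIV
cycle 19: I3 exec-done
cycle 20: I3 writes R1
cycle 21: I4 reads, I5 issues→MUL
cycle 22: I5 reads
cycle 26: I5 exec-done
cycle 27: I5 writes R1
cycle 28: I6 issues→INT
cycle 29: I4 exec-done, I6 reads, I7 issues→MUL
cycle 30: I4 writes R4, I6 exec-done
cycle 31: I6 writes R1
cycle 32: I7 reads, I8 issues→INT
cycle 33: I8 reads
cycle 34: I8 exec-done
cycle 35: I8 writes R0
cycle 36: I7 exec-done
cycle 37: I7 writes R2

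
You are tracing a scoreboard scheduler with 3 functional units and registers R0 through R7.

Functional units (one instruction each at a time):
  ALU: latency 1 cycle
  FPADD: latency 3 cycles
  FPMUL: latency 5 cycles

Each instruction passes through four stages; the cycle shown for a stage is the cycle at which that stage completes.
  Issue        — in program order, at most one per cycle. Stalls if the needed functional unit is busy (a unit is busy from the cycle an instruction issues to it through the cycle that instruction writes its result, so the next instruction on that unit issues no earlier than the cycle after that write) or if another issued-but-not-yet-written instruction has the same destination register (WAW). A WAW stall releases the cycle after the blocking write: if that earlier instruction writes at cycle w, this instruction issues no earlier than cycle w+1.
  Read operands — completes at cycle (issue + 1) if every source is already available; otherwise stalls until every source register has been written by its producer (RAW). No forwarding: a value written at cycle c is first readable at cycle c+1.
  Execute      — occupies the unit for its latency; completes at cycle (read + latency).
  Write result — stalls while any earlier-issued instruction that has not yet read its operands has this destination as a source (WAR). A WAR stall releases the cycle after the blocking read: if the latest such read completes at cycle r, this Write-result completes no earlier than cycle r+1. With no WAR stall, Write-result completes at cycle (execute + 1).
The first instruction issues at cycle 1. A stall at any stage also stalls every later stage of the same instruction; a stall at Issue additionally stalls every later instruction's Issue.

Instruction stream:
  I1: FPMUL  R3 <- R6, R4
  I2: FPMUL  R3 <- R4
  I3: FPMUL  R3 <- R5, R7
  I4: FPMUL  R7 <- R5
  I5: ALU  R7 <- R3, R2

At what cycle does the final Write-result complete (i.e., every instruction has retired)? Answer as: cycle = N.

cycle = 36

cycle 1: I1 dispatched to FPMUL
cycle 2: I1 operands ready
cycle 7: I1 complete
cycle 8: R3←I1
cycle 9: I2 dispatched to FPMUL
cycle 10: I2 operands ready
cycle 15: I2 complete
cycle 16: R3←I2
cycle 17: I3 dispatched to FPMUL
cycle 18: I3 operands ready
cycle 23: I3 complete
cycle 24: R3←I3
cycle 25: I4 dispatched to FPMUL
cycle 26: I4 operands ready
cycle 31: I4 complete
cycle 32: R7←I4
cycle 33: I5 dispatched to ALU
cycle 34: I5 operands ready
cycle 35: I5 complete
cycle 36: R7←I5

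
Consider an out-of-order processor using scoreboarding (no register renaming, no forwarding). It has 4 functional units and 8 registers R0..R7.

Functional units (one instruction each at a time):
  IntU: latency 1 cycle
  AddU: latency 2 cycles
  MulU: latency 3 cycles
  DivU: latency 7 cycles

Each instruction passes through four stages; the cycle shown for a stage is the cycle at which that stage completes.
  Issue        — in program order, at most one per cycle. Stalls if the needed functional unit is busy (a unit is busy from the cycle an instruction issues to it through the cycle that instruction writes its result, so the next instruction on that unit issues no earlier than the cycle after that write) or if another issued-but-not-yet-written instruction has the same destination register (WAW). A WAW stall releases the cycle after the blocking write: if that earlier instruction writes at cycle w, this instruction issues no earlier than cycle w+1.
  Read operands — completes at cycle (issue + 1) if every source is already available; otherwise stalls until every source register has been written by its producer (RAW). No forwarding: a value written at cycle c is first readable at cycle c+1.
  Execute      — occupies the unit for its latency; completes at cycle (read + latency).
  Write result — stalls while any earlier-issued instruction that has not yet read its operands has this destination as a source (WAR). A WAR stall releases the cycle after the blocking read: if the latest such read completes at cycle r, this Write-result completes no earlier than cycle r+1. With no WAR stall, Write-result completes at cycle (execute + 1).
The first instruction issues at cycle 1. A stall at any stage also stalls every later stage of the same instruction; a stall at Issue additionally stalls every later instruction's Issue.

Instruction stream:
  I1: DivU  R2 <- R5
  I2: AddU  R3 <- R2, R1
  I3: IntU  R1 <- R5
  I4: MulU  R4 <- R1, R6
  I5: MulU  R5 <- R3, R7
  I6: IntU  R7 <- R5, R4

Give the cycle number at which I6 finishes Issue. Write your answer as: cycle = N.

c1: I1→DivU
c2: I1 RO; I2→AddU
c3: I3→IntU
c4: I3 RO; I4→MulU
c5: I3 EX
c9: I1 EX
c10: I1 WR R2
c11: I2 RO
c12: I3 WR R1
c13: I2 EX; I4 RO
c14: I2 WR R3
c16: I4 EX
c17: I4 WR R4
c18: I5→MulU
c19: I5 RO; I6→IntU
c22: I5 EX
c23: I5 WR R5
c24: I6 RO
c25: I6 EX
c26: I6 WR R7

cycle = 19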